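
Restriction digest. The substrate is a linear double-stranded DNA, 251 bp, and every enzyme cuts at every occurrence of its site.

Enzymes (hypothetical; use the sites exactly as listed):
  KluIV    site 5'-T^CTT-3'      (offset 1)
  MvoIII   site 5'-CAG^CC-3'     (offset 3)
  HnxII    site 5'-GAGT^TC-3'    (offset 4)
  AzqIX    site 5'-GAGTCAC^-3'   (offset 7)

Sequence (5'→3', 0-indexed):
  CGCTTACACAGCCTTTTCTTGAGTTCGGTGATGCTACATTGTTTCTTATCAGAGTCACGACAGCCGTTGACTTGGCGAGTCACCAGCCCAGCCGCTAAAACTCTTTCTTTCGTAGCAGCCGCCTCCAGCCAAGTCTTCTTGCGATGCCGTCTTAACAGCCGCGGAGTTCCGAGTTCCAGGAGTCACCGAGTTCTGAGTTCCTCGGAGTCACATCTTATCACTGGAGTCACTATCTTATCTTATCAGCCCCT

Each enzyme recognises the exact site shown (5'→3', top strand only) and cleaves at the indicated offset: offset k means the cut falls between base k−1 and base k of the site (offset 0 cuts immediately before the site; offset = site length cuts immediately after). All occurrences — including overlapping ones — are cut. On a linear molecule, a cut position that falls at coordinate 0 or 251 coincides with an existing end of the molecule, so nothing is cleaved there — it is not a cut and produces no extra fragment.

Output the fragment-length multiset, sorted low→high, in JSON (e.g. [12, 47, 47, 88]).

Scan for sites:
  KluIV (TCTT, off=1): starts [16, 43, 101, 105, 133, 136, 149, 212, 232, 237] → cuts [17, 44, 102, 106, 134, 137, 150, 213, 233, 238]
  MvoIII (CAGCC, off=3): starts [8, 60, 83, 88, 115, 125, 155, 243] → cuts [11, 63, 86, 91, 118, 128, 158, 246]
  HnxII (GAGTTC, off=4): starts [20, 163, 170, 187, 194] → cuts [24, 167, 174, 191, 198]
  AzqIX (GAGTCAC, off=7): starts [51, 76, 179, 204, 223] → cuts [58, 83, 186, 211, 230]

All cut coordinates (distinct, sorted): [11, 17, 24, 44, 58, 63, 83, 86, 91, 102, 106, 118, 128, 134, 137, 150, 158, 167, 174, 186, 191, 198, 211, 213, 230, 233, 238, 246]

Fragment lengths:
  [0,11): 11 bp
  [11,17): 6 bp
  [17,24): 7 bp
  [24,44): 20 bp
  [44,58): 14 bp
  [58,63): 5 bp
  [63,83): 20 bp
  [83,86): 3 bp
  [86,91): 5 bp
  [91,102): 11 bp
  [102,106): 4 bp
  [106,118): 12 bp
  [118,128): 10 bp
  [128,134): 6 bp
  [134,137): 3 bp
  [137,150): 13 bp
  [150,158): 8 bp
  [158,167): 9 bp
  [167,174): 7 bp
  [174,186): 12 bp
  [186,191): 5 bp
  [191,198): 7 bp
  [198,211): 13 bp
  [211,213): 2 bp
  [213,230): 17 bp
  [230,233): 3 bp
  [233,238): 5 bp
  [238,246): 8 bp
  [246,251): 5 bp

[2,3,3,3,4,5,5,5,5,5,6,6,7,7,7,8,8,9,10,11,11,12,12,13,13,14,17,20,20]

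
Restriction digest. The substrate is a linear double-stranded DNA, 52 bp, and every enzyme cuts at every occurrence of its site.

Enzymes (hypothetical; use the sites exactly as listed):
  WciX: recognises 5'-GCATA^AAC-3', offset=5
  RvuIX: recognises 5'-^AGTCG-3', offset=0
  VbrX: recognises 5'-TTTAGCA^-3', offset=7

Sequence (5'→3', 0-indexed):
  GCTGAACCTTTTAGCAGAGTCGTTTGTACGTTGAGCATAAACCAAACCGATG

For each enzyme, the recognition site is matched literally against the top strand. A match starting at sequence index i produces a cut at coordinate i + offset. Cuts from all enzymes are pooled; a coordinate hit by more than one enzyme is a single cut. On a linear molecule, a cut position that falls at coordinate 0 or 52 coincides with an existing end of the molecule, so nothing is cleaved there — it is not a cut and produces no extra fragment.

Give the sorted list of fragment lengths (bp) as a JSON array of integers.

Scan for sites:
  WciX (GCATAAAC, off=5): starts [34] → cuts [39]
  RvuIX (AGTCG, off=0): starts [17] → cuts [17]
  VbrX (TTTAGCA, off=7): starts [9] → cuts [16]

All cut coordinates (distinct, sorted): [16, 17, 39]

Fragment lengths:
  [0,16): 16 bp
  [16,17): 1 bp
  [17,39): 22 bp
  [39,52): 13 bp

[1,13,16,22]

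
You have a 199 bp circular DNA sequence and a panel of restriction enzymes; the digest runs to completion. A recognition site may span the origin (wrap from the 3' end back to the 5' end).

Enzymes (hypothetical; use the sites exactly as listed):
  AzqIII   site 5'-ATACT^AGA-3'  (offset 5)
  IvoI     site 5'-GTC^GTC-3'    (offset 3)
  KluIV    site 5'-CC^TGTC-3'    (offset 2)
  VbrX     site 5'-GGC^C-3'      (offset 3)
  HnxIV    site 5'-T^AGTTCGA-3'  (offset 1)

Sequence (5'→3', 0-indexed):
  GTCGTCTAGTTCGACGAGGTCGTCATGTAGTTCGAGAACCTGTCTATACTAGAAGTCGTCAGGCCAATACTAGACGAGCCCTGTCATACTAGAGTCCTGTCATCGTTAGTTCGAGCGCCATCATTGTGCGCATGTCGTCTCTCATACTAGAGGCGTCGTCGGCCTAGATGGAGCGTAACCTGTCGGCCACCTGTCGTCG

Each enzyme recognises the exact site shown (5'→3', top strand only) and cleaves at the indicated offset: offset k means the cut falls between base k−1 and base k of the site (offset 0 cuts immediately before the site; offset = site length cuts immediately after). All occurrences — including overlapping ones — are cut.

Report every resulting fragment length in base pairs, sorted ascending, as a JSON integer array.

Scan for sites:
  AzqIII (ATACTAGA, off=5): starts [45, 66, 85, 143] → cuts [50, 71, 90, 148]
  IvoI (GTCGTC, off=3): starts [0, 18, 54, 133, 154, 192] → cuts [3, 21, 57, 136, 157, 195]
  KluIV (CCTGTC, off=2): starts [38, 79, 95, 178, 189] → cuts [40, 81, 97, 180, 191]
  VbrX (GGCC, off=3): starts [61, 160, 184] → cuts [64, 163, 187]
  HnxIV (TAGTTCGA, off=1): starts [6, 27, 106] → cuts [7, 28, 107]

Pooled cuts: [3, 7, 21, 28, 40, 50, 57, 64, 71, 81, 90, 97, 107, 136, 148, 157, 163, 180, 187, 191, 195]

Fragment lengths:
  3→7: 4 bp
  7→21: 14 bp
  21→28: 7 bp
  28→40: 12 bp
  40→50: 10 bp
  50→57: 7 bp
  57→64: 7 bp
  64→71: 7 bp
  71→81: 10 bp
  81→90: 9 bp
  90→97: 7 bp
  97→107: 10 bp
  107→136: 29 bp
  136→148: 12 bp
  148→157: 9 bp
  157→163: 6 bp
  163→180: 17 bp
  180→187: 7 bp
  187→191: 4 bp
  191→195: 4 bp
  195→3 (wrap): 199-195+3 = 7 bp

[4,4,4,6,7,7,7,7,7,7,7,9,9,10,10,10,12,12,14,17,29]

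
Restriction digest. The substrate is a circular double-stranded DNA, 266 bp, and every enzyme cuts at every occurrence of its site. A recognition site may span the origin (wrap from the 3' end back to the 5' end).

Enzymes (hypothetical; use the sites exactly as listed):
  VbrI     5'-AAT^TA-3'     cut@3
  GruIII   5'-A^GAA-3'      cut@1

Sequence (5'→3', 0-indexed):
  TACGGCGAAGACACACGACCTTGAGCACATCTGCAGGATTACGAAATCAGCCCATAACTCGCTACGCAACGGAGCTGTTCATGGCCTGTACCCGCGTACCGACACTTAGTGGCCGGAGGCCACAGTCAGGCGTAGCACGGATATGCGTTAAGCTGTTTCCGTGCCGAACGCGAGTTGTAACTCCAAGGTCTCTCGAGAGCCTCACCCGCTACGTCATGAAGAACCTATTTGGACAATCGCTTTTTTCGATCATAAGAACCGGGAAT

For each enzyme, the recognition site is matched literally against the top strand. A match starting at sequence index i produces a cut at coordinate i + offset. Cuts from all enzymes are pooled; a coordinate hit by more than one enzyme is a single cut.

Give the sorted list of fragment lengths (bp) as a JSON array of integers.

Per-enzyme occurrences:
  VbrI AATTA/3: at [263] ⇒ [0]
  GruIII AGAA/1: at [219, 254] ⇒ [220, 255]

Pooled cuts: [0, 220, 255]

Fragment lengths:
  0→220: 220 bp
  220→255: 35 bp
  255→0 (wrap): 266-255+0 = 11 bp

[11,35,220]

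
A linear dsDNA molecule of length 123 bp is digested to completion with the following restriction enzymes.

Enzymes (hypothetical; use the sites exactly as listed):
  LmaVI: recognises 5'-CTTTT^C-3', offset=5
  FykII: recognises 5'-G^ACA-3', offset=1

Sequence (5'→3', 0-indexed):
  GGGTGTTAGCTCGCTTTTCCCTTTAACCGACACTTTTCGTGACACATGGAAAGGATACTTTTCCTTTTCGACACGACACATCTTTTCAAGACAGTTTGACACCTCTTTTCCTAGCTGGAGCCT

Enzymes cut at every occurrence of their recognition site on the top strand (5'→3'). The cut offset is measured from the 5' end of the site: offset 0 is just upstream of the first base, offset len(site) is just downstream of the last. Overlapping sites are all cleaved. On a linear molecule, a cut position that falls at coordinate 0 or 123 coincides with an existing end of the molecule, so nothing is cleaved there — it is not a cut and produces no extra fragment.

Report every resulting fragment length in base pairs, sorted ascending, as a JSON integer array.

Per-enzyme occurrences:
  LmaVI CTTTTC/5: at [13, 32, 57, 63, 81, 104] ⇒ [18, 37, 62, 68, 86, 109]
  FykII GACA/1: at [28, 40, 69, 74, 89, 97] ⇒ [29, 41, 70, 75, 90, 98]

All cut coordinates (distinct, sorted): [18, 29, 37, 41, 62, 68, 70, 75, 86, 90, 98, 109]

Fragment lengths:
  [0,18): 18 bp
  [18,29): 11 bp
  [29,37): 8 bp
  [37,41): 4 bp
  [41,62): 21 bp
  [62,68): 6 bp
  [68,70): 2 bp
  [70,75): 5 bp
  [75,86): 11 bp
  [86,90): 4 bp
  [90,98): 8 bp
  [98,109): 11 bp
  [109,123): 14 bp

[2,4,4,5,6,8,8,11,11,11,14,18,21]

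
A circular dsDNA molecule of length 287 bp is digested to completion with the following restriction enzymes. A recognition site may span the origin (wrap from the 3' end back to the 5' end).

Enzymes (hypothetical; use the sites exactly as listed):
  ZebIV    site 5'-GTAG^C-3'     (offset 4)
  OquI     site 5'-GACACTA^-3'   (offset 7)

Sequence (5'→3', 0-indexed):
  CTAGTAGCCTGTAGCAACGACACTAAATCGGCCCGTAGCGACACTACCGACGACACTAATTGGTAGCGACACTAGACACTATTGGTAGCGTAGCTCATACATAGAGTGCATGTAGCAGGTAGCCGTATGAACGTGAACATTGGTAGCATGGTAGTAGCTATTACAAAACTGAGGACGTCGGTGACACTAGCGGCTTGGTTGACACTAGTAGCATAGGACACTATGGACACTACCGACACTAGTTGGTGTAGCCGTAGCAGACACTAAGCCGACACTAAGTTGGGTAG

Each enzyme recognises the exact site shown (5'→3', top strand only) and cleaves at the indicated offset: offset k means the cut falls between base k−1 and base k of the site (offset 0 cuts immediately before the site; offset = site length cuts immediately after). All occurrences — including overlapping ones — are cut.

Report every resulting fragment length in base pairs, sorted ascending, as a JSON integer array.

Scan for sites:
  ZebIV (GTAGC, off=4): starts [3, 10, 34, 62, 84, 89, 111, 118, 142, 153, 207, 247, 253, 283] → cuts [0, 7, 14, 38, 66, 88, 93, 115, 122, 146, 157, 211, 251, 257]
  OquI (GACACTA, off=7): starts [18, 39, 51, 67, 74, 182, 200, 216, 225, 234, 259, 270] → cuts [25, 46, 58, 74, 81, 189, 207, 223, 232, 241, 266, 277]

All cut coordinates (distinct, sorted): [0, 7, 14, 25, 38, 46, 58, 66, 74, 81, 88, 93, 115, 122, 146, 157, 189, 207, 211, 223, 232, 241, 251, 257, 266, 277]

Fragments:
  0→7: 7 bp
  7→14: 7 bp
  14→25: 11 bp
  25→38: 13 bp
  38→46: 8 bp
  46→58: 12 bp
  58→66: 8 bp
  66→74: 8 bp
  74→81: 7 bp
  81→88: 7 bp
  88→93: 5 bp
  93→115: 22 bp
  115→122: 7 bp
  122→146: 24 bp
  146→157: 11 bp
  157→189: 32 bp
  189→207: 18 bp
  207→211: 4 bp
  211→223: 12 bp
  223→232: 9 bp
  232→241: 9 bp
  241→251: 10 bp
  251→257: 6 bp
  257→266: 9 bp
  266→277: 11 bp
  277→0 (wrap): 287-277+0 = 10 bp

[4,5,6,7,7,7,7,7,8,8,8,9,9,9,10,10,11,11,11,12,12,13,18,22,24,32]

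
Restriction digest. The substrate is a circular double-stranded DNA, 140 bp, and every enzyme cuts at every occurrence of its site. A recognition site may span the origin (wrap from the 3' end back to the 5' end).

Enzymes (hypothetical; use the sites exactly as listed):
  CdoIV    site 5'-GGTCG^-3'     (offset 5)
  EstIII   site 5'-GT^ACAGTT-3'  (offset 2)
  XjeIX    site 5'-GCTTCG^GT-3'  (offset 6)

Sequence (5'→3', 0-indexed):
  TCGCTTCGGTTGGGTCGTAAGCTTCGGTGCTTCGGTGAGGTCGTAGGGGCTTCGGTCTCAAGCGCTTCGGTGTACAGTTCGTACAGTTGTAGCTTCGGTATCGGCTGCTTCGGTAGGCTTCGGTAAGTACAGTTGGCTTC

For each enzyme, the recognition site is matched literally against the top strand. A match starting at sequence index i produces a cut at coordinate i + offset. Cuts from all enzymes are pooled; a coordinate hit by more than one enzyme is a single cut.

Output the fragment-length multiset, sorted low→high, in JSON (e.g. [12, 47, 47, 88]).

[4,6,8,9,9,9,9,10,11,15,15,15,20]

Per-enzyme occurrences:
  CdoIV GGTCG/5: at [12, 38] ⇒ [17, 43]
  EstIII GTACAGTT/2: at [71, 80, 126] ⇒ [73, 82, 128]
  XjeIX GCTTCGGT/6: at [2, 20, 28, 48, 63, 91, 106, 116] ⇒ [8, 26, 34, 54, 69, 97, 112, 122]

All cut coordinates (distinct, sorted): [8, 17, 26, 34, 43, 54, 69, 73, 82, 97, 112, 122, 128]

Fragments:
  8→17: 9 bp
  17→26: 9 bp
  26→34: 8 bp
  34→43: 9 bp
  43→54: 11 bp
  54→69: 15 bp
  69→73: 4 bp
  73→82: 9 bp
  82→97: 15 bp
  97→112: 15 bp
  112→122: 10 bp
  122→128: 6 bp
  128→8 (wrap): 140-128+8 = 20 bp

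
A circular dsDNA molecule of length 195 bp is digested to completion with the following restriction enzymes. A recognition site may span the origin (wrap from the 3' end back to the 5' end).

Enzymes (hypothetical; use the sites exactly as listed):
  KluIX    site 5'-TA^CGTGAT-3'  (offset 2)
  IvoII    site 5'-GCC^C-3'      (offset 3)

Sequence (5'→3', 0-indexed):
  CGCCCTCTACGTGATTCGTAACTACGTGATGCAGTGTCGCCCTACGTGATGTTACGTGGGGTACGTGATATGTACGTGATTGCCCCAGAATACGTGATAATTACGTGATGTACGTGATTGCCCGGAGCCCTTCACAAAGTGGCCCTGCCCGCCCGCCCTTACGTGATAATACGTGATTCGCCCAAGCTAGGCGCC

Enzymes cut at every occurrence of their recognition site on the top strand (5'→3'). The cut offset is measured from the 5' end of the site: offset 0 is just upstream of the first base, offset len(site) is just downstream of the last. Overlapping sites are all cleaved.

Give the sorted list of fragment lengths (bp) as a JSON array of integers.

Per-enzyme occurrences:
  KluIX TACGTGAT/2: at [7, 22, 42, 61, 72, 90, 101, 110, 159, 169] ⇒ [9, 24, 44, 63, 74, 92, 103, 112, 161, 171]
  IvoII GCCC/3: at [1, 38, 81, 119, 126, 141, 146, 150, 154, 179, 192] ⇒ [0, 4, 41, 84, 122, 129, 144, 149, 153, 157, 182]

Pooled cuts: [0, 4, 9, 24, 41, 44, 63, 74, 84, 92, 103, 112, 122, 129, 144, 149, 153, 157, 161, 171, 182]

Fragments:
  0→4: 4 bp
  4→9: 5 bp
  9→24: 15 bp
  24→41: 17 bp
  41→44: 3 bp
  44→63: 19 bp
  63→74: 11 bp
  74→84: 10 bp
  84→92: 8 bp
  92→103: 11 bp
  103→112: 9 bp
  112→122: 10 bp
  122→129: 7 bp
  129→144: 15 bp
  144→149: 5 bp
  149→153: 4 bp
  153→157: 4 bp
  157→161: 4 bp
  161→171: 10 bp
  171→182: 11 bp
  182→0 (wrap): 195-182+0 = 13 bp

[3,4,4,4,4,5,5,7,8,9,10,10,10,11,11,11,13,15,15,17,19]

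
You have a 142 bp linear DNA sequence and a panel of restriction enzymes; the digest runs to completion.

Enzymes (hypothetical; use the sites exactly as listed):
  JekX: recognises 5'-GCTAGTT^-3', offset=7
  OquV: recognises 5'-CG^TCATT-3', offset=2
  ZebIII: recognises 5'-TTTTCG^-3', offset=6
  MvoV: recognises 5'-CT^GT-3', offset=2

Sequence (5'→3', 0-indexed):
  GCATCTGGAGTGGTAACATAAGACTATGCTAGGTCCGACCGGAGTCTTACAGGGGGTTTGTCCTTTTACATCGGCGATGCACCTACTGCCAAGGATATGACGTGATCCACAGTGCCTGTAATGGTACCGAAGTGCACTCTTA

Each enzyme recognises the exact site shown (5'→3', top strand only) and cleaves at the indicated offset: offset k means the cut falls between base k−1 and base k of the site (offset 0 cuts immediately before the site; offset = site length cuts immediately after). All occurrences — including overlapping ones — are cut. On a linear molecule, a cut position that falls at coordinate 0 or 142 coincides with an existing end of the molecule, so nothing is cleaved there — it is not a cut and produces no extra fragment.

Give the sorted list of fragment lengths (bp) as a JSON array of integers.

Per-enzyme occurrences:
  JekX (GCTAGTT, off=7): no sites
  OquV (CGTCATT, off=2): no sites
  ZebIII (TTTTCG, off=6): no sites
  MvoV (CTGT, off=2): starts [115] → cuts [117]

Pooled cuts: [117]

Fragment lengths:
  [0,117): 117 bp
  [117,142): 25 bp

[25,117]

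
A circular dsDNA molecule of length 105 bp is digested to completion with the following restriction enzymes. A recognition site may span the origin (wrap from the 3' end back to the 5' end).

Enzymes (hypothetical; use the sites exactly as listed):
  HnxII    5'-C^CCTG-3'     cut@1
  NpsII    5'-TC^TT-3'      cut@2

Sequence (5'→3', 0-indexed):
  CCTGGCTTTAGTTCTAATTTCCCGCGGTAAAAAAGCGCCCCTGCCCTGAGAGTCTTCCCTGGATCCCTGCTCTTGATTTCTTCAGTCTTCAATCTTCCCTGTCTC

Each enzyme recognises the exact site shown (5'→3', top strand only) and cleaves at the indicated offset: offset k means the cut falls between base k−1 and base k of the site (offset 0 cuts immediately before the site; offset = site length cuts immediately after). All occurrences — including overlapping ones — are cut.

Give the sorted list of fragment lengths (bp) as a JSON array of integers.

[3,3,5,7,7,7,8,8,8,10,39]

Scan for sites:
  HnxII (CCCTG, off=1): starts [38, 43, 56, 64, 96, 104] → cuts [0, 39, 44, 57, 65, 97]
  NpsII (TCTT, off=2): starts [52, 70, 78, 85, 92] → cuts [54, 72, 80, 87, 94]

Pooled cuts: [0, 39, 44, 54, 57, 65, 72, 80, 87, 94, 97]

Fragments:
  0→39: 39 bp
  39→44: 5 bp
  44→54: 10 bp
  54→57: 3 bp
  57→65: 8 bp
  65→72: 7 bp
  72→80: 8 bp
  80→87: 7 bp
  87→94: 7 bp
  94→97: 3 bp
  97→0 (wrap): 105-97+0 = 8 bp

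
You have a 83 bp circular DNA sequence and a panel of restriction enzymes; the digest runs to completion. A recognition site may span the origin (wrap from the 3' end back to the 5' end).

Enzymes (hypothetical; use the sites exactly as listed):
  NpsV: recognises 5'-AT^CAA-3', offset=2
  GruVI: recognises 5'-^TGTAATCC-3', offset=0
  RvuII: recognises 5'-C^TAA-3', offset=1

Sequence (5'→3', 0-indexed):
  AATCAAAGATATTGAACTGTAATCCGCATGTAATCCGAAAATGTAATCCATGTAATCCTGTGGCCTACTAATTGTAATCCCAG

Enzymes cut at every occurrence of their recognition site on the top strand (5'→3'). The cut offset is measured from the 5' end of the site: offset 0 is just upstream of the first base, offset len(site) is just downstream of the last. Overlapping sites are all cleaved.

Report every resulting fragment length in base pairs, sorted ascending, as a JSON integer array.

Site scan:
  NpsV ATCAA/2: at [1] ⇒ [3]
  GruVI TGTAATCC/0: at [17, 28, 41, 50, 72] ⇒ [17, 28, 41, 50, 72]
  RvuII CTAA/1: at [67] ⇒ [68]

Pooled cuts: [3, 17, 28, 41, 50, 68, 72]

Fragments:
  3→17: 14 bp
  17→28: 11 bp
  28→41: 13 bp
  41→50: 9 bp
  50→68: 18 bp
  68→72: 4 bp
  72→3 (wrap): 83-72+3 = 14 bp

[4,9,11,13,14,14,18]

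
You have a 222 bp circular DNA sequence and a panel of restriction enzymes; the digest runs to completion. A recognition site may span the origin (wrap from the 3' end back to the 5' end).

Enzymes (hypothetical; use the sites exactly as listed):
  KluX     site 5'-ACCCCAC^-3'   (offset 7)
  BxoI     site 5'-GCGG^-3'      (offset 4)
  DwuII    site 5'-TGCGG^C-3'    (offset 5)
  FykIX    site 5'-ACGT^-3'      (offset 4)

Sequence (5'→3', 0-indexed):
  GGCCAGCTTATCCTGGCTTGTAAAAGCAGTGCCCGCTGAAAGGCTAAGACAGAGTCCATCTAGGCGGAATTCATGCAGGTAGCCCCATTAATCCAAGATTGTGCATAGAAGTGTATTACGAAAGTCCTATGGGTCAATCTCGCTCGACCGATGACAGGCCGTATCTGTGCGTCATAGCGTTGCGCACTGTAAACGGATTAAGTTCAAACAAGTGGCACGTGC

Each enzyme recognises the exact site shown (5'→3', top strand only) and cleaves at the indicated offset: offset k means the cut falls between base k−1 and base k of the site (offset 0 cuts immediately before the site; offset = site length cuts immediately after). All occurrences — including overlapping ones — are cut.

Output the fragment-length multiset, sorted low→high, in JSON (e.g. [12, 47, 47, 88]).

Site scan:
  KluX (ACCCCAC, off=7): no sites
  BxoI GCGG/4: at [63, 220] ⇒ [2, 67]
  DwuII TGCGGC/5: at [219] ⇒ [2]
  FykIX ACGT/4: at [216] ⇒ [220]

All cut coordinates (distinct, sorted): [2, 67, 220]

Fragment lengths:
  2→67: 65 bp
  67→220: 153 bp
  220→2 (wrap): 222-220+2 = 4 bp

[4,65,153]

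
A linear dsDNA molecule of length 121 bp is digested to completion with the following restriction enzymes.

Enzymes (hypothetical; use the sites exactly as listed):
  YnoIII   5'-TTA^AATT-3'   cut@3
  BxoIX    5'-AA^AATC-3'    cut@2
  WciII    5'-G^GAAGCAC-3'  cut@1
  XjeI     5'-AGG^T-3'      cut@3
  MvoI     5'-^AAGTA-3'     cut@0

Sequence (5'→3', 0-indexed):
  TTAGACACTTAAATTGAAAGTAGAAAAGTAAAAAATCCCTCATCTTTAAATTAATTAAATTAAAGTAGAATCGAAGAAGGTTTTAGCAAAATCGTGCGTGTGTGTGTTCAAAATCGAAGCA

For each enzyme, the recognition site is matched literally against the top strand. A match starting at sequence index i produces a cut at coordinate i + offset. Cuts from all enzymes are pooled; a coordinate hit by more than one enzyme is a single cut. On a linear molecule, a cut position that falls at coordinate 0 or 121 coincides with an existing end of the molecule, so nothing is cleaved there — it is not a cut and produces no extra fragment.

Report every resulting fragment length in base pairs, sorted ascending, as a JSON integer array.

[5,6,8,8,9,9,10,11,15,18,22]

Per-enzyme occurrences:
  YnoIII (TTAAATT, off=3): starts [8, 45, 54] → cuts [11, 48, 57]
  BxoIX (AAAATC, off=2): starts [31, 87, 109] → cuts [33, 89, 111]
  WciII (GGAAGCAC, off=1): no sites
  XjeI (AGGT, off=3): starts [77] → cuts [80]
  MvoI (AAGTA, off=0): starts [17, 25, 62] → cuts [17, 25, 62]

All cut coordinates (distinct, sorted): [11, 17, 25, 33, 48, 57, 62, 80, 89, 111]

Fragments:
  [0,11): 11 bp
  [11,17): 6 bp
  [17,25): 8 bp
  [25,33): 8 bp
  [33,48): 15 bp
  [48,57): 9 bp
  [57,62): 5 bp
  [62,80): 18 bp
  [80,89): 9 bp
  [89,111): 22 bp
  [111,121): 10 bp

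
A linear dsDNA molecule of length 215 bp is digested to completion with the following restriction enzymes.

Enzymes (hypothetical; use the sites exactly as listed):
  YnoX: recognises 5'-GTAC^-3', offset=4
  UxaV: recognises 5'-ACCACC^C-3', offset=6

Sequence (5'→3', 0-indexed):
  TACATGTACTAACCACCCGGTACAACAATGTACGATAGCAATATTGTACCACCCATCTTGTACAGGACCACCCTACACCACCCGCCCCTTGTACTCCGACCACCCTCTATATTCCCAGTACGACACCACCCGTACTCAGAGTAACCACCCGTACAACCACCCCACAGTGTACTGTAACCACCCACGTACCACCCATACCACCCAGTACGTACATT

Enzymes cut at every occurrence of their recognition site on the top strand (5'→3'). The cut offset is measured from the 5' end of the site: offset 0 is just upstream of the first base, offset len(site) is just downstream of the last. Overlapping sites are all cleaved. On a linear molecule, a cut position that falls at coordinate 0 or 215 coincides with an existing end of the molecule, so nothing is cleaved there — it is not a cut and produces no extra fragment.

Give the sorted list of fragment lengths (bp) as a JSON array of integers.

Site scan:
  YnoX (GTAC, off=4): starts [5, 19, 29, 45, 59, 90, 117, 131, 150, 168, 185, 204, 208] → cuts [9, 23, 33, 49, 63, 94, 121, 135, 154, 172, 189, 208, 212]
  UxaV (ACCACCC, off=6): starts [11, 47, 66, 76, 98, 124, 143, 155, 176, 187, 196] → cuts [17, 53, 72, 82, 104, 130, 149, 161, 182, 193, 202]

Pooled cuts: [9, 17, 23, 33, 49, 53, 63, 72, 82, 94, 104, 121, 130, 135, 149, 154, 161, 172, 182, 189, 193, 202, 208, 212]

Fragments:
  [0,9): 9 bp
  [9,17): 8 bp
  [17,23): 6 bp
  [23,33): 10 bp
  [33,49): 16 bp
  [49,53): 4 bp
  [53,63): 10 bp
  [63,72): 9 bp
  [72,82): 10 bp
  [82,94): 12 bp
  [94,104): 10 bp
  [104,121): 17 bp
  [121,130): 9 bp
  [130,135): 5 bp
  [135,149): 14 bp
  [149,154): 5 bp
  [154,161): 7 bp
  [161,172): 11 bp
  [172,182): 10 bp
  [182,189): 7 bp
  [189,193): 4 bp
  [193,202): 9 bp
  [202,208): 6 bp
  [208,212): 4 bp
  [212,215): 3 bp

[3,4,4,4,5,5,6,6,7,7,8,9,9,9,9,10,10,10,10,10,11,12,14,16,17]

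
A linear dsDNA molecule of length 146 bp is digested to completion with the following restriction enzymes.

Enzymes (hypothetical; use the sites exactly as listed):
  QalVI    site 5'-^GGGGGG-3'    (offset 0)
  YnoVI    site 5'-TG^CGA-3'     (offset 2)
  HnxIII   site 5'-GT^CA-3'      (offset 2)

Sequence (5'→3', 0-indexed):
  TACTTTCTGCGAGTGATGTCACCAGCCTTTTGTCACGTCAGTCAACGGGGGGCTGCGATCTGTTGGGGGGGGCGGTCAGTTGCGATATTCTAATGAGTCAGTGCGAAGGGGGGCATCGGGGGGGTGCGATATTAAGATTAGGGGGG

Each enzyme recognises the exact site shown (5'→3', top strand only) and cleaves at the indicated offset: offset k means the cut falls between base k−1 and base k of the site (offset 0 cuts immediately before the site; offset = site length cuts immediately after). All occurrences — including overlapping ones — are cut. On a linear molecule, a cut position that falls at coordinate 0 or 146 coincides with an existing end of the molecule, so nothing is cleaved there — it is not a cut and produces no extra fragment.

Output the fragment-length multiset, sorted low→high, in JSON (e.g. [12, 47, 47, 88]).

Per-enzyme occurrences:
  QalVI (GGGGGG, off=0): starts [46, 64, 65, 66, 107, 117, 118, 140] → cuts [46, 64, 65, 66, 107, 117, 118, 140]
  YnoVI (TGCGA, off=2): starts [7, 53, 80, 101, 124] → cuts [9, 55, 82, 103, 126]
  HnxIII (GTCA, off=2): starts [17, 31, 36, 40, 74, 96] → cuts [19, 33, 38, 42, 76, 98]

All cut coordinates (distinct, sorted): [9, 19, 33, 38, 42, 46, 55, 64, 65, 66, 76, 82, 98, 103, 107, 117, 118, 126, 140]

Fragments:
  [0,9): 9 bp
  [9,19): 10 bp
  [19,33): 14 bp
  [33,38): 5 bp
  [38,42): 4 bp
  [42,46): 4 bp
  [46,55): 9 bp
  [55,64): 9 bp
  [64,65): 1 bp
  [65,66): 1 bp
  [66,76): 10 bp
  [76,82): 6 bp
  [82,98): 16 bp
  [98,103): 5 bp
  [103,107): 4 bp
  [107,117): 10 bp
  [117,118): 1 bp
  [118,126): 8 bp
  [126,140): 14 bp
  [140,146): 6 bp

[1,1,1,4,4,4,5,5,6,6,8,9,9,9,10,10,10,14,14,16]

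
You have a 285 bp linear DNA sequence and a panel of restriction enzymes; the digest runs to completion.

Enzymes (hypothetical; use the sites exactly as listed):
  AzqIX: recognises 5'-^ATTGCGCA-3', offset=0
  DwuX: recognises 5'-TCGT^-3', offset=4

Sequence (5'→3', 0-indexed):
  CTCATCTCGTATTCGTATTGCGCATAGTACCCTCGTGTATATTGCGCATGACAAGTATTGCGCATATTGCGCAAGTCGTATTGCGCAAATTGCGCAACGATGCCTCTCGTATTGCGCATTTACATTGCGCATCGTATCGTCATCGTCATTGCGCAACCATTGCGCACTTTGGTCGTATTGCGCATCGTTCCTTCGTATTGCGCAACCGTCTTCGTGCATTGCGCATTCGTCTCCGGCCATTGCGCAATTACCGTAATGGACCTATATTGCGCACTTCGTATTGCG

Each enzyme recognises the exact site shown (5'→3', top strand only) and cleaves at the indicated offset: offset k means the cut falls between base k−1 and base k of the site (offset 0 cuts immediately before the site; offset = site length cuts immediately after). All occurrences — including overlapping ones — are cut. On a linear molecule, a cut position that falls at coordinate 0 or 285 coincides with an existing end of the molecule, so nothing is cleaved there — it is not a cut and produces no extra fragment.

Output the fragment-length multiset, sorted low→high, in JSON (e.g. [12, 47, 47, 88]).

Site scan:
  AzqIX (ATTGCGCA, off=0): starts [16, 40, 56, 65, 79, 88, 110, 123, 147, 158, 176, 196, 217, 238, 265] → cuts [16, 40, 56, 65, 79, 88, 110, 123, 147, 158, 176, 196, 217, 238, 265]
  DwuX (TCGT, off=4): starts [6, 12, 32, 75, 106, 131, 136, 142, 172, 184, 192, 211, 226, 275] → cuts [10, 16, 36, 79, 110, 135, 140, 146, 176, 188, 196, 215, 230, 279]

All cut coordinates (distinct, sorted): [10, 16, 36, 40, 56, 65, 79, 88, 110, 123, 135, 140, 146, 147, 158, 176, 188, 196, 215, 217, 230, 238, 265, 279]

Fragments:
  [0,10): 10 bp
  [10,16): 6 bp
  [16,36): 20 bp
  [36,40): 4 bp
  [40,56): 16 bp
  [56,65): 9 bp
  [65,79): 14 bp
  [79,88): 9 bp
  [88,110): 22 bp
  [110,123): 13 bp
  [123,135): 12 bp
  [135,140): 5 bp
  [140,146): 6 bp
  [146,147): 1 bp
  [147,158): 11 bp
  [158,176): 18 bp
  [176,188): 12 bp
  [188,196): 8 bp
  [196,215): 19 bp
  [215,217): 2 bp
  [217,230): 13 bp
  [230,238): 8 bp
  [238,265): 27 bp
  [265,279): 14 bp
  [279,285): 6 bp

[1,2,4,5,6,6,6,8,8,9,9,10,11,12,12,13,13,14,14,16,18,19,20,22,27]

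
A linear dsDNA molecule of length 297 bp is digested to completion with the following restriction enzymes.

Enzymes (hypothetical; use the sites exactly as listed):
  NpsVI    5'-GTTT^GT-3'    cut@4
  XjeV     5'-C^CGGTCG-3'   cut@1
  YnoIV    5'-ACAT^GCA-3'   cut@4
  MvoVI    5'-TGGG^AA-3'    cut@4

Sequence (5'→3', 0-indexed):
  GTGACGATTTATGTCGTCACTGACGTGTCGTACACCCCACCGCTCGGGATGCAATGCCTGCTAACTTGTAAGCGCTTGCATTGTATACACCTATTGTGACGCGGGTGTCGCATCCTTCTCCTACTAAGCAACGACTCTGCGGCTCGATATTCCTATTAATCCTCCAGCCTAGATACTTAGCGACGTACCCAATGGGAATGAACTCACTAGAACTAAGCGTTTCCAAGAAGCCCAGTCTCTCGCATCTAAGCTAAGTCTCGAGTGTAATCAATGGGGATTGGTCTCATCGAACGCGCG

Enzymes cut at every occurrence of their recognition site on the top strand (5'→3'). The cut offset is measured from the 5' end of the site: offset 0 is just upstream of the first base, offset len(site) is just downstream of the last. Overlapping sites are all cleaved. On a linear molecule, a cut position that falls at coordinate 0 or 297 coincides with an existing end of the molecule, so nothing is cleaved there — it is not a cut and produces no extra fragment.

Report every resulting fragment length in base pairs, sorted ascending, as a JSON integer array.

Scan for sites:
  NpsVI (GTTTGT, off=4): no sites
  XjeV (CCGGTCG, off=1): no sites
  YnoIV (ACATGCA, off=4): no sites
  MvoVI (TGGGAA, off=4): starts [192] → cuts [196]

All cut coordinates (distinct, sorted): [196]

Fragments:
  [0,196): 196 bp
  [196,297): 101 bp

[101,196]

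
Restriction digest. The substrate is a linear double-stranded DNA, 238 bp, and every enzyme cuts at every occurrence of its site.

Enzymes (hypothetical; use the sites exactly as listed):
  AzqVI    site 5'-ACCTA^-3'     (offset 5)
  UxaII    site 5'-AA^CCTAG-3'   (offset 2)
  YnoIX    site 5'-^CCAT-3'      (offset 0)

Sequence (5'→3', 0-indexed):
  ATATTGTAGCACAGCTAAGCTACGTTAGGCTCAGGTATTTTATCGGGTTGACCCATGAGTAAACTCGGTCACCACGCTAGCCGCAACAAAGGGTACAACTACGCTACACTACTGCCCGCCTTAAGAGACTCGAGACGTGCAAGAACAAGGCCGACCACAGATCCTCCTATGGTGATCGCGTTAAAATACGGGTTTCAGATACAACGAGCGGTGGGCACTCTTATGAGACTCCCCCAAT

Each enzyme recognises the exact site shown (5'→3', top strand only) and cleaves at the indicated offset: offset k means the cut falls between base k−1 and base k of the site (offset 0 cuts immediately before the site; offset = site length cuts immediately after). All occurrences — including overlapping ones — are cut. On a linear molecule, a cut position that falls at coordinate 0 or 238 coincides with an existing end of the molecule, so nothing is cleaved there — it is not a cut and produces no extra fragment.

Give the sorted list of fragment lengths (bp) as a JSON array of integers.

Scan for sites:
  AzqVI (ACCTA, off=5): no sites
  UxaII (AACCTAG, off=2): no sites
  YnoIX (CCAT, off=0): starts [52] → cuts [52]

Pooled cuts: [52]

Fragment lengths:
  [0,52): 52 bp
  [52,238): 186 bp

[52,186]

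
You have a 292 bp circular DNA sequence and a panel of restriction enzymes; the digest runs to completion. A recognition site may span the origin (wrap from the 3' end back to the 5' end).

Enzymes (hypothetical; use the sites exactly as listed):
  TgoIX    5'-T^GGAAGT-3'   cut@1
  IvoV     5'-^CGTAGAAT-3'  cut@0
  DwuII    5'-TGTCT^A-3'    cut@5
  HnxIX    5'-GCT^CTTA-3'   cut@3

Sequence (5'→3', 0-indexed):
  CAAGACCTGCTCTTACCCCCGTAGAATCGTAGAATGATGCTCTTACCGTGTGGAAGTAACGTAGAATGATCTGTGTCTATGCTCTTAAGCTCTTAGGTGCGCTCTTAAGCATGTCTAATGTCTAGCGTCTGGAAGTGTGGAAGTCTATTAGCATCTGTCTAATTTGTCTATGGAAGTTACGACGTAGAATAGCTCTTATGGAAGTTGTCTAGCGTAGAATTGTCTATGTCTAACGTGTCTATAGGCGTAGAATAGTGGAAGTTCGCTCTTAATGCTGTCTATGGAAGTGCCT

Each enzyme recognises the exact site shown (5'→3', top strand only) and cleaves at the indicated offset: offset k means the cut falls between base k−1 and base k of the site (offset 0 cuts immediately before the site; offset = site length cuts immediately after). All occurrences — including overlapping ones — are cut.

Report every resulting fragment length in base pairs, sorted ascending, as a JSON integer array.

Per-enzyme occurrences:
  TgoIX (TGGAAGT, off=1): starts [50, 129, 137, 170, 198, 255, 281] → cuts [51, 130, 138, 171, 199, 256, 282]
  IvoV (CGTAGAAT, off=0): starts [19, 27, 59, 182, 212, 245] → cuts [19, 27, 59, 182, 212, 245]
  DwuII (TGTCTA, off=5): starts [73, 111, 118, 155, 164, 205, 220, 226, 235, 275] → cuts [78, 116, 123, 160, 169, 210, 225, 231, 240, 280]
  HnxIX (GCTCTTA, off=3): starts [8, 38, 80, 88, 100, 191, 264] → cuts [11, 41, 83, 91, 103, 194, 267]

All cut coordinates (distinct, sorted): [11, 19, 27, 41, 51, 59, 78, 83, 91, 103, 116, 123, 130, 138, 160, 169, 171, 182, 194, 199, 210, 212, 225, 231, 240, 245, 256, 267, 280, 282]

Fragments:
  11→19: 8 bp
  19→27: 8 bp
  27→41: 14 bp
  41→51: 10 bp
  51→59: 8 bp
  59→78: 19 bp
  78→83: 5 bp
  83→91: 8 bp
  91→103: 12 bp
  103→116: 13 bp
  116→123: 7 bp
  123→130: 7 bp
  130→138: 8 bp
  138→160: 22 bp
  160→169: 9 bp
  169→171: 2 bp
  171→182: 11 bp
  182→194: 12 bp
  194→199: 5 bp
  199→210: 11 bp
  210→212: 2 bp
  212→225: 13 bp
  225→231: 6 bp
  231→240: 9 bp
  240→245: 5 bp
  245→256: 11 bp
  256→267: 11 bp
  267→280: 13 bp
  280→282: 2 bp
  282→11 (wrap): 292-282+11 = 21 bp

[2,2,2,5,5,5,6,7,7,8,8,8,8,8,9,9,10,11,11,11,11,12,12,13,13,13,14,19,21,22]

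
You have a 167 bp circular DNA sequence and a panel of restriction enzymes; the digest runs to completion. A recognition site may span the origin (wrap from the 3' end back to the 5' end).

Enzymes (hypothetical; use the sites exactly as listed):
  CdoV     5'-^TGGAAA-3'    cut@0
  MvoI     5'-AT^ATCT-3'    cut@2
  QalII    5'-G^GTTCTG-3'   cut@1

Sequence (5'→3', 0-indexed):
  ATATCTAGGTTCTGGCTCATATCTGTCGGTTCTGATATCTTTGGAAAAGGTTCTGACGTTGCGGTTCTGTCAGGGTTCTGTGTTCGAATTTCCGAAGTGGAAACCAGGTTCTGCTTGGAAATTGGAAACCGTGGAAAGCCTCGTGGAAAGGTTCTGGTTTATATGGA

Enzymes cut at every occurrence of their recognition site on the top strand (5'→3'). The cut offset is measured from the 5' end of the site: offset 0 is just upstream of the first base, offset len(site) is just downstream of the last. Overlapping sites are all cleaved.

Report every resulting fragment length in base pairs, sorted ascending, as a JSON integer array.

[5,6,7,7,8,8,8,8,9,10,11,12,12,14,19,23]

Per-enzyme occurrences:
  CdoV TGGAAA/0: at [41, 97, 115, 122, 131, 143] ⇒ [41, 97, 115, 122, 131, 143]
  MvoI ATATCT/2: at [0, 18, 34] ⇒ [2, 20, 36]
  QalII GGTTCTG/1: at [7, 27, 48, 62, 73, 106, 149] ⇒ [8, 28, 49, 63, 74, 107, 150]

Pooled cuts: [2, 8, 20, 28, 36, 41, 49, 63, 74, 97, 107, 115, 122, 131, 143, 150]

Fragment lengths:
  2→8: 6 bp
  8→20: 12 bp
  20→28: 8 bp
  28→36: 8 bp
  36→41: 5 bp
  41→49: 8 bp
  49→63: 14 bp
  63→74: 11 bp
  74→97: 23 bp
  97→107: 10 bp
  107→115: 8 bp
  115→122: 7 bp
  122→131: 9 bp
  131→143: 12 bp
  143→150: 7 bp
  150→2 (wrap): 167-150+2 = 19 bp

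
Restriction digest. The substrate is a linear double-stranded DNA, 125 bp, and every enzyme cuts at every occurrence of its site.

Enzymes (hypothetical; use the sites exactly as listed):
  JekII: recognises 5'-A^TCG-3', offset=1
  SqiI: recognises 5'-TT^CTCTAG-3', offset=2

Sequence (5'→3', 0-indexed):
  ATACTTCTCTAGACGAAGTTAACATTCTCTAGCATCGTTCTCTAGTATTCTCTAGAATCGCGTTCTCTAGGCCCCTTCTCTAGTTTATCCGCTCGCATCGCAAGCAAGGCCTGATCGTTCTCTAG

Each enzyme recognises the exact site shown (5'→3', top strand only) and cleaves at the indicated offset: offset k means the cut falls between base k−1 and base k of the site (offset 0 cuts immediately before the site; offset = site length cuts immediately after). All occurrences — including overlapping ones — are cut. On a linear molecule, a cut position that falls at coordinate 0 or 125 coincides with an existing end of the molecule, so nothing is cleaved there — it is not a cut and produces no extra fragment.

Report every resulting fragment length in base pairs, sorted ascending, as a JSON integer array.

Per-enzyme occurrences:
  JekII (ATCG, off=1): starts [33, 56, 96, 113] → cuts [34, 57, 97, 114]
  SqiI (TTCTCTAG, off=2): starts [4, 24, 37, 47, 62, 75, 117] → cuts [6, 26, 39, 49, 64, 77, 119]

Pooled cuts: [6, 26, 34, 39, 49, 57, 64, 77, 97, 114, 119]

Fragment lengths:
  [0,6): 6 bp
  [6,26): 20 bp
  [26,34): 8 bp
  [34,39): 5 bp
  [39,49): 10 bp
  [49,57): 8 bp
  [57,64): 7 bp
  [64,77): 13 bp
  [77,97): 20 bp
  [97,114): 17 bp
  [114,119): 5 bp
  [119,125): 6 bp

[5,5,6,6,7,8,8,10,13,17,20,20]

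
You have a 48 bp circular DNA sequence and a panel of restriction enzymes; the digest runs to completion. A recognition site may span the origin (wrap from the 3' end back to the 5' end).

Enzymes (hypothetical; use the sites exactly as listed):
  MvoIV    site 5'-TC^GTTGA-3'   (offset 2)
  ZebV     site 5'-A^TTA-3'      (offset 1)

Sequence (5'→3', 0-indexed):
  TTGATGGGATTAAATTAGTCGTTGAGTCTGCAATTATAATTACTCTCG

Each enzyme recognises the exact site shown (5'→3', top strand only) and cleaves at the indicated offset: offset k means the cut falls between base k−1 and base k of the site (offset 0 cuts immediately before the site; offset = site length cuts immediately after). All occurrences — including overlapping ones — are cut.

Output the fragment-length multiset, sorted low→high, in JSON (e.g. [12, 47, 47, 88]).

[5,6,6,8,10,13]

Per-enzyme occurrences:
  MvoIV TCGTTGA/2: at [18, 45] ⇒ [20, 47]
  ZebV ATTA/1: at [8, 13, 32, 38] ⇒ [9, 14, 33, 39]

Pooled cuts: [9, 14, 20, 33, 39, 47]

Fragment lengths:
  9→14: 5 bp
  14→20: 6 bp
  20→33: 13 bp
  33→39: 6 bp
  39→47: 8 bp
  47→9 (wrap): 48-47+9 = 10 bp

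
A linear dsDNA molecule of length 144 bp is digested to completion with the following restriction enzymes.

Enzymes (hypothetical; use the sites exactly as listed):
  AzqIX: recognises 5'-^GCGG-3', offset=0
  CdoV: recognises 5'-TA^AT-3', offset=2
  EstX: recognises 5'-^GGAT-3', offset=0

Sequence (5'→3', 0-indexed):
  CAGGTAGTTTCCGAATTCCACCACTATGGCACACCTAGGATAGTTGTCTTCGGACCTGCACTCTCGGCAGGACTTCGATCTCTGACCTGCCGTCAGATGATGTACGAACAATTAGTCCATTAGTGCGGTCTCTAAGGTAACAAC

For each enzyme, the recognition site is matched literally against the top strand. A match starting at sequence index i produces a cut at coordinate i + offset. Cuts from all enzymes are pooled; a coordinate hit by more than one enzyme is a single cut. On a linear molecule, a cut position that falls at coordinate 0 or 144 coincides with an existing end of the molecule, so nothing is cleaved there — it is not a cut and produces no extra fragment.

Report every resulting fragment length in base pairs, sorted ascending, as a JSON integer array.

Scan for sites:
  AzqIX GCGG/0: at [124] ⇒ [124]
  CdoV (TAAT, off=2): no sites
  EstX GGAT/0: at [37] ⇒ [37]

Pooled cuts: [37, 124]

Fragment lengths:
  [0,37): 37 bp
  [37,124): 87 bp
  [124,144): 20 bp

[20,37,87]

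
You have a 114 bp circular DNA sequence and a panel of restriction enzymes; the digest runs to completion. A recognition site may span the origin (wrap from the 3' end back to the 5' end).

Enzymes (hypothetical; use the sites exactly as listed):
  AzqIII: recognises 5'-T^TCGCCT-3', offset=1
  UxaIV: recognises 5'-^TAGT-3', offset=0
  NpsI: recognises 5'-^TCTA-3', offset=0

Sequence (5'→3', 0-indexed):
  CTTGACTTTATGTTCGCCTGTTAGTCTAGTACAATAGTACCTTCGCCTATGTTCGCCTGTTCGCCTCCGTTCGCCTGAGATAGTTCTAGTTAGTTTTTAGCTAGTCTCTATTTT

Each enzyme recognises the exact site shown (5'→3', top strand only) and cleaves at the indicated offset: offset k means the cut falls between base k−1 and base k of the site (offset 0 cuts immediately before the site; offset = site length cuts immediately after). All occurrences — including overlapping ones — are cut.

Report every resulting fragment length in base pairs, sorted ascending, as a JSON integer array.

[2,2,3,4,4,5,8,8,8,8,10,10,10,11,21]

Site scan:
  AzqIII (TTCGCCT, off=1): starts [12, 41, 51, 59, 69] → cuts [13, 42, 52, 60, 70]
  UxaIV (TAGT, off=0): starts [21, 26, 34, 80, 86, 90, 101] → cuts [21, 26, 34, 80, 86, 90, 101]
  NpsI (TCTA, off=0): starts [24, 84, 106] → cuts [24, 84, 106]

All cut coordinates (distinct, sorted): [13, 21, 24, 26, 34, 42, 52, 60, 70, 80, 84, 86, 90, 101, 106]

Fragment lengths:
  13→21: 8 bp
  21→24: 3 bp
  24→26: 2 bp
  26→34: 8 bp
  34→42: 8 bp
  42→52: 10 bp
  52→60: 8 bp
  60→70: 10 bp
  70→80: 10 bp
  80→84: 4 bp
  84→86: 2 bp
  86→90: 4 bp
  90→101: 11 bp
  101→106: 5 bp
  106→13 (wrap): 114-106+13 = 21 bp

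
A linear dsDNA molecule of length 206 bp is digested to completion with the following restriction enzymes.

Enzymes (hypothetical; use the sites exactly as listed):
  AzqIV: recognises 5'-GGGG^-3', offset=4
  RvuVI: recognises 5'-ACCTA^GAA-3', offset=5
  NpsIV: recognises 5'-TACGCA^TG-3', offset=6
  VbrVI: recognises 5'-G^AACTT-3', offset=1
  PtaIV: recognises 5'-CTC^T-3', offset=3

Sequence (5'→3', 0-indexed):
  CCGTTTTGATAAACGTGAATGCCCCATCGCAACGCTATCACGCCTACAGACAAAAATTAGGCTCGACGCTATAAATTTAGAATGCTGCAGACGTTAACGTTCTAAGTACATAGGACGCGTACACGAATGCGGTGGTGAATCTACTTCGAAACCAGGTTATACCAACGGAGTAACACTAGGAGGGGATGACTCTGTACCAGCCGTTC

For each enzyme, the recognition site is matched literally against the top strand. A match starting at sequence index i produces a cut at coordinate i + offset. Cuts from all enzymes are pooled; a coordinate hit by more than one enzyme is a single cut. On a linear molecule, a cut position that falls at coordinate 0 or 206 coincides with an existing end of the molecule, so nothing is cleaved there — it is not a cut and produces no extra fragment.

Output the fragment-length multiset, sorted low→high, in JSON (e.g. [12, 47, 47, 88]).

Per-enzyme occurrences:
  AzqIV (GGGG, off=4): starts [181] → cuts [185]
  RvuVI (ACCTAGAA, off=5): no sites
  NpsIV (TACGCATG, off=6): no sites
  VbrVI (GAACTT, off=1): no sites
  PtaIV (CTCT, off=3): starts [189] → cuts [192]

Pooled cuts: [185, 192]

Fragments:
  [0,185): 185 bp
  [185,192): 7 bp
  [192,206): 14 bp

[7,14,185]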